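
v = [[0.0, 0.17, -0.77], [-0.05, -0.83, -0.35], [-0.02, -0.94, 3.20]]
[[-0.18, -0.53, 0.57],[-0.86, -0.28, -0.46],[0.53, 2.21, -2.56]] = v @ [[-0.09, 0.11, 0.46], [0.87, 0.03, 0.77], [0.42, 0.70, -0.57]]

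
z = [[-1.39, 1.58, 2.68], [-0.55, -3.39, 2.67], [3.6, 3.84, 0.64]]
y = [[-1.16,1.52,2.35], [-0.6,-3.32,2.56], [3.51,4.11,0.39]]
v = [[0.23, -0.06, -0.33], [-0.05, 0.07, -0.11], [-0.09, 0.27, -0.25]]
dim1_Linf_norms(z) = [2.68, 3.39, 3.84]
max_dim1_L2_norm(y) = 5.42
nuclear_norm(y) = 12.00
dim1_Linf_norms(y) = [2.35, 3.32, 4.11]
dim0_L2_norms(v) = [0.25, 0.29, 0.43]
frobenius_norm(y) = 7.52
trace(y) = -4.09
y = v + z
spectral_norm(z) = 6.13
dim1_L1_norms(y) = [5.03, 6.48, 8.01]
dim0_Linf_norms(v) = [0.23, 0.27, 0.33]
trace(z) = -4.14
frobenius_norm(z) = 7.66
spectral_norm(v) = 0.46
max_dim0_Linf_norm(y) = 4.11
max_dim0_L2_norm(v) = 0.43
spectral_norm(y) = 6.29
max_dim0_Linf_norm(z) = 3.84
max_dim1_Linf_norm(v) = 0.33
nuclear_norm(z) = 12.51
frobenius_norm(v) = 0.57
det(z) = 60.06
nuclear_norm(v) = 0.83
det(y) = 49.31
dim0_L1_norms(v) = [0.37, 0.4, 0.69]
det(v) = 0.01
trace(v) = 0.05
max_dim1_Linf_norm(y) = 4.11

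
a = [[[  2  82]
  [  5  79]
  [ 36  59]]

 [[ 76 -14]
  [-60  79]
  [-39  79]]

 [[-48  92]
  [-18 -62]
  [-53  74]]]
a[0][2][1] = 59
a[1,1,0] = -60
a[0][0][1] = 82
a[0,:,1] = [82, 79, 59]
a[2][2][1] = 74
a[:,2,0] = [36, -39, -53]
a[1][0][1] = -14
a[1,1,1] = 79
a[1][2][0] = -39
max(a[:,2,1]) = 79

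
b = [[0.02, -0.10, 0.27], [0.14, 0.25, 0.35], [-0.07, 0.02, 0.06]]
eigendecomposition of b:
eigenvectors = [[0.78+0.00j, (0.78-0j), (-0.21+0j)], [(-0.06-0.54j), (-0.06+0.54j), (0.96+0j)], [(-0+0.31j), -0.00-0.31j, (0.16+0j)]]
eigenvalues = [(0.03+0.18j), (0.03-0.18j), (0.28+0j)]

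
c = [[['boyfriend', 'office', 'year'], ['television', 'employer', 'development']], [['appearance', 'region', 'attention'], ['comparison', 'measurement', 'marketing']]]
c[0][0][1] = 'office'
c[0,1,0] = 'television'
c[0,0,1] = 'office'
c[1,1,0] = 'comparison'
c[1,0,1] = 'region'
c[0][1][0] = 'television'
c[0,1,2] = 'development'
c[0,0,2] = 'year'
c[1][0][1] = 'region'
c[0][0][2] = 'year'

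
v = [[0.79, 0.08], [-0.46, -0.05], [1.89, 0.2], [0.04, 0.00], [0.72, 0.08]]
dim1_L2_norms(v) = [0.79, 0.46, 1.9, 0.04, 0.72]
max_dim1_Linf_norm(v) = 1.89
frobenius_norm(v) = 2.23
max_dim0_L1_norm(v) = 3.9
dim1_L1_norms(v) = [0.87, 0.51, 2.09, 0.04, 0.8]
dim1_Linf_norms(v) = [0.79, 0.46, 1.89, 0.04, 0.72]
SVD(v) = [[-0.36, -0.53], [0.21, -0.19], [-0.85, -0.02], [-0.02, -0.62], [-0.32, 0.55]] @ diag([2.2322753911945785, 0.006824797952343043]) @ [[-0.99, -0.11],  [-0.11, 0.99]]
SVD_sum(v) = [[0.79, 0.08], [-0.46, -0.05], [1.89, 0.2], [0.04, 0.0], [0.72, 0.08]] + [[0.00, -0.00], [0.00, -0.00], [0.0, -0.00], [0.00, -0.00], [-0.00, 0.0]]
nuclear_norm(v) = 2.24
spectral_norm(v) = 2.23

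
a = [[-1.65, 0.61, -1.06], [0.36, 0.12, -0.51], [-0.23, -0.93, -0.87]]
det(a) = 1.54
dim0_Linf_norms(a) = [1.65, 0.93, 1.06]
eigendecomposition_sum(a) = [[0.05,0.27,-0.13], [0.09,0.47,-0.22], [-0.07,-0.32,0.15]] + [[-1.74, -0.49, -2.17], [0.28, 0.08, 0.35], [-0.14, -0.04, -0.18]] + [[0.03, 0.83, 1.23], [-0.02, -0.43, -0.64], [-0.02, -0.57, -0.85]]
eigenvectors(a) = [[-0.43, -0.98, -0.76], [-0.74, 0.16, 0.39], [0.51, -0.08, 0.52]]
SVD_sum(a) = [[-1.59, 0.34, -1.22], [-0.03, 0.01, -0.03], [-0.43, 0.09, -0.33]] + [[-0.07, 0.26, 0.17], [0.06, -0.21, -0.13], [0.27, -0.95, -0.61]] + [[0.01,0.01,-0.01], [0.34,0.32,-0.35], [-0.07,-0.07,0.07]]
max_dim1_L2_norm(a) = 2.05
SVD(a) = [[-0.97, 0.26, -0.03],  [-0.02, -0.2, -0.98],  [-0.26, -0.94, 0.20]] @ diag([2.1016113527167493, 1.2358114666835192, 0.5941378130918819]) @ [[0.78, -0.17, 0.60], [-0.23, 0.82, 0.53], [-0.58, -0.55, 0.6]]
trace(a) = -2.40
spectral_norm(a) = 2.10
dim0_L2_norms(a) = [1.7, 1.12, 1.46]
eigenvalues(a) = [0.68, -1.84, -1.24]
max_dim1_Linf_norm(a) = 1.65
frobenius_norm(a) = 2.51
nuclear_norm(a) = 3.93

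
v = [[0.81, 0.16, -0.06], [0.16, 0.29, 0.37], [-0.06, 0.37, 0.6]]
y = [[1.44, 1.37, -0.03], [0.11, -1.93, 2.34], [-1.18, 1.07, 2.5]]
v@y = [[1.25, 0.74, 0.2], [-0.17, 0.06, 1.60], [-0.75, -0.15, 2.37]]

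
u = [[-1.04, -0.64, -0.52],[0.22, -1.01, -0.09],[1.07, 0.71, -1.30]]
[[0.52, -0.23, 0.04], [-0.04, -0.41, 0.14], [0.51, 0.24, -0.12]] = u @ [[-0.24,-0.03,0.03], [0.04,0.4,-0.14], [-0.57,0.01,0.04]]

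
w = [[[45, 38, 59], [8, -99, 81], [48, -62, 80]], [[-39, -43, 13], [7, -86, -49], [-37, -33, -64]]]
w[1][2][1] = -33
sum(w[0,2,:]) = 66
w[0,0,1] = 38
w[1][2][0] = -37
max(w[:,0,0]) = 45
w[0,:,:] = [[45, 38, 59], [8, -99, 81], [48, -62, 80]]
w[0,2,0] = 48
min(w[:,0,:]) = -43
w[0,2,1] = -62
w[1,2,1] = -33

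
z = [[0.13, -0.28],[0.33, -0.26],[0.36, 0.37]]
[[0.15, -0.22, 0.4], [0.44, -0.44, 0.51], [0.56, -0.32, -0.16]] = z@[[1.44, -1.15, 0.69], [0.12, 0.25, -1.10]]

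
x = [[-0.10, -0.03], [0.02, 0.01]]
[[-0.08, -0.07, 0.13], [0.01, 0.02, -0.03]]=x@[[1.05, 0.39, -1.1], [-0.96, 0.87, -0.75]]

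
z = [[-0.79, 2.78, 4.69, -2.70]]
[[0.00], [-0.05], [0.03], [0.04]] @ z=[[0.00, 0.0, 0.00, 0.00], [0.04, -0.14, -0.23, 0.14], [-0.02, 0.08, 0.14, -0.08], [-0.03, 0.11, 0.19, -0.11]]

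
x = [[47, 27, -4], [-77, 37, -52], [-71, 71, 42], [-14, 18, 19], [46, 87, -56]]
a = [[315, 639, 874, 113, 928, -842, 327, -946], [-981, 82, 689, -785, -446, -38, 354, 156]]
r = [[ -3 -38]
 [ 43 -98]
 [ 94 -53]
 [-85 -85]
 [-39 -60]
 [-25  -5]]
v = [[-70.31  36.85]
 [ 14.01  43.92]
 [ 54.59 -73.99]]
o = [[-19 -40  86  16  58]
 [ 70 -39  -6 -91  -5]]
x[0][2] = -4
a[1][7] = 156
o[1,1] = -39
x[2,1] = 71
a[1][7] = 156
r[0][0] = -3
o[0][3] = 16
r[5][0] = -25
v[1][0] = 14.01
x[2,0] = -71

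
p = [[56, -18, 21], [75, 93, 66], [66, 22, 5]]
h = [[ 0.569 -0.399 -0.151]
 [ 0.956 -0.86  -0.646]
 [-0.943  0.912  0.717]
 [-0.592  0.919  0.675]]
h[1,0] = 0.956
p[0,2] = 21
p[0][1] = -18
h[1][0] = 0.956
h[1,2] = -0.646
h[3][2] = 0.675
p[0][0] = 56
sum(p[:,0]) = 197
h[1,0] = 0.956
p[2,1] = 22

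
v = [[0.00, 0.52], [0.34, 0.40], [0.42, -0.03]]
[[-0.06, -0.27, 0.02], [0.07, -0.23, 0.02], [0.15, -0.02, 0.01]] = v @[[0.35, -0.08, 0.03],[-0.12, -0.51, 0.03]]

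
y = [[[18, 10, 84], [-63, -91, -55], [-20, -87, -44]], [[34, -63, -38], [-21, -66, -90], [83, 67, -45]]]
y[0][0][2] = 84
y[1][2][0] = 83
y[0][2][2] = -44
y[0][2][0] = -20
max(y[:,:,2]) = 84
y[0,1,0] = -63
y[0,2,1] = -87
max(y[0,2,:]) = -20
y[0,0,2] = 84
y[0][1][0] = -63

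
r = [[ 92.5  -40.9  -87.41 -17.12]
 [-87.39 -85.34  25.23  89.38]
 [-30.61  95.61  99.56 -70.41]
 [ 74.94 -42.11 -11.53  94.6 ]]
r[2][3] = -70.41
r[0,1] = -40.9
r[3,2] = -11.53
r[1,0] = -87.39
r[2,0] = -30.61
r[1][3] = 89.38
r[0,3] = -17.12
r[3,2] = -11.53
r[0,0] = 92.5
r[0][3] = -17.12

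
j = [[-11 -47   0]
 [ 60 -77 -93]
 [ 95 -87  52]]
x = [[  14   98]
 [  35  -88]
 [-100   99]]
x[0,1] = 98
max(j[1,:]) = 60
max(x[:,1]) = 99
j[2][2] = 52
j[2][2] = 52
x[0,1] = 98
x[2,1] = 99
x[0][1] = 98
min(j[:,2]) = -93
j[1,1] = -77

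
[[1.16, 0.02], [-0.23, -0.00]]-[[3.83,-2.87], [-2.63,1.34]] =[[-2.67,2.89], [2.40,-1.34]]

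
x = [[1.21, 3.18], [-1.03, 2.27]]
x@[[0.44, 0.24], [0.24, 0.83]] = [[1.30, 2.93], [0.09, 1.64]]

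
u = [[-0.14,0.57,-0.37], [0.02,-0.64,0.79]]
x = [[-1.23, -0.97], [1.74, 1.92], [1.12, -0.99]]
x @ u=[[0.15, -0.08, -0.31],  [-0.21, -0.24, 0.87],  [-0.18, 1.27, -1.20]]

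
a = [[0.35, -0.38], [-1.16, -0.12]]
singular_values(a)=[1.21, 0.4]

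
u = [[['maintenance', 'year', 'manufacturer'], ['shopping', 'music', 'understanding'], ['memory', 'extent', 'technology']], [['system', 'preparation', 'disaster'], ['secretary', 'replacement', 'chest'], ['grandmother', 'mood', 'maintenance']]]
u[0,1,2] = 'understanding'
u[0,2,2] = 'technology'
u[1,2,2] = 'maintenance'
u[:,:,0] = [['maintenance', 'shopping', 'memory'], ['system', 'secretary', 'grandmother']]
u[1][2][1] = 'mood'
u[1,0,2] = 'disaster'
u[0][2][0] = 'memory'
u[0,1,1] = 'music'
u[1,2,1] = 'mood'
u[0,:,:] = [['maintenance', 'year', 'manufacturer'], ['shopping', 'music', 'understanding'], ['memory', 'extent', 'technology']]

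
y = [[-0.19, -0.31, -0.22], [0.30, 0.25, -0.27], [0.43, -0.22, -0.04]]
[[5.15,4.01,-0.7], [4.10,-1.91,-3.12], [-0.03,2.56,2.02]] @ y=[[-0.08, -0.44, -2.19],[-2.69, -1.06, -0.26],[1.64, 0.20, -0.77]]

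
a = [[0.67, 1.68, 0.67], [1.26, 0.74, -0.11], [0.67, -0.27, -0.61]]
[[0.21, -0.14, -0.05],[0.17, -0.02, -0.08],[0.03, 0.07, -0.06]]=a@ [[0.05, 0.02, -0.02], [0.13, -0.07, -0.06], [-0.06, -0.06, 0.10]]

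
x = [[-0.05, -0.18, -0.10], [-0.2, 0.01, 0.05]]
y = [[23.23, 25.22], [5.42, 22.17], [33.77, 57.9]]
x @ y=[[-5.51, -11.04], [-2.9, -1.93]]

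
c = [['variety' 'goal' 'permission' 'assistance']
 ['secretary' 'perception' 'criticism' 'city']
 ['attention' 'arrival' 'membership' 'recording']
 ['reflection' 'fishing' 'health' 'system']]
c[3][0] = 'reflection'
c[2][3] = 'recording'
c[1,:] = ['secretary', 'perception', 'criticism', 'city']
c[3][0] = 'reflection'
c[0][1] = 'goal'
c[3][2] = 'health'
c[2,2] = 'membership'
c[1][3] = 'city'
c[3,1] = 'fishing'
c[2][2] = 'membership'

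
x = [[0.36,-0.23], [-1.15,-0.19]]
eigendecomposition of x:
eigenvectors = [[0.60, 0.26], [-0.8, 0.97]]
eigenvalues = [0.67, -0.5]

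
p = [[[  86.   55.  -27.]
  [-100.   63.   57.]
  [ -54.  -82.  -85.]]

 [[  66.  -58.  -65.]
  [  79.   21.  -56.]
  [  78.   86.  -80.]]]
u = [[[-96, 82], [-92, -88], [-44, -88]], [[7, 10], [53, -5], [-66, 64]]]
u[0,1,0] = -92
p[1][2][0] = 78.0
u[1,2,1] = 64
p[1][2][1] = 86.0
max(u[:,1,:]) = 53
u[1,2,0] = -66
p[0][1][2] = 57.0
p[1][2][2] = -80.0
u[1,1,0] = 53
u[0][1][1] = -88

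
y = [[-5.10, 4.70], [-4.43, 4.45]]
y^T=[[-5.10, -4.43], [4.7, 4.45]]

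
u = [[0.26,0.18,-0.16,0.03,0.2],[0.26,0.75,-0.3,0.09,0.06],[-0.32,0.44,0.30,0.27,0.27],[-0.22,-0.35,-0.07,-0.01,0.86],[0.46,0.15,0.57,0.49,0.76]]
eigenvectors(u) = [[0.13, 0.08, 0.09, 0.02, -0.15], [0.05, -0.11, 0.23, 0.59, -0.72], [0.31, -0.12, 0.42, 0.44, -0.25], [0.47, 0.91, -0.86, -0.67, 0.62], [0.81, -0.37, 0.14, -0.06, 0.10]]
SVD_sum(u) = [[0.04,0.03,0.07,0.07,0.16], [0.03,0.02,0.05,0.05,0.12], [0.08,0.07,0.16,0.16,0.36], [0.11,0.1,0.21,0.21,0.48], [0.2,0.18,0.4,0.41,0.92]] + [[0.07, 0.18, -0.02, 0.04, -0.06], [0.26, 0.67, -0.07, 0.14, -0.22], [0.07, 0.19, -0.02, 0.04, -0.06], [-0.21, -0.55, 0.06, -0.11, 0.18], [0.03, 0.09, -0.01, 0.02, -0.03]] + [[-0.02, 0.04, -0.18, -0.06, 0.10],[-0.03, 0.06, -0.28, -0.1, 0.16],[0.01, -0.02, 0.08, 0.03, -0.05],[-0.03, 0.07, -0.34, -0.12, 0.20],[0.02, -0.04, 0.22, 0.08, -0.12]] + [[0.17, -0.07, -0.03, -0.01, -0.01], [-0.0, 0.00, 0.0, 0.0, 0.0], [-0.48, 0.19, 0.08, 0.04, 0.02], [-0.08, 0.03, 0.01, 0.01, 0.0], [0.2, -0.08, -0.03, -0.02, -0.01]] + [[0.0, 0.0, 0.0, -0.0, 0.0], [-0.0, -0.00, -0.00, 0.00, -0.00], [0.0, 0.0, 0.00, -0.0, 0.00], [-0.00, -0.0, -0.00, 0.0, -0.0], [-0.0, -0.0, -0.0, 0.0, -0.00]]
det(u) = -0.00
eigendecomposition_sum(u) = [[0.04, 0.05, 0.05, 0.06, 0.14], [0.02, 0.02, 0.02, 0.03, 0.05], [0.11, 0.12, 0.13, 0.16, 0.35], [0.16, 0.18, 0.19, 0.24, 0.52], [0.28, 0.31, 0.34, 0.42, 0.91]] + [[-0.05, 0.01, -0.04, -0.01, 0.03], [0.07, -0.02, 0.05, 0.02, -0.04], [0.08, -0.02, 0.05, 0.02, -0.04], [-0.62, 0.17, -0.41, -0.17, 0.34], [0.25, -0.07, 0.16, 0.07, -0.14]] + [[0.00, -0.00, 0.0, -0.00, -0.0], [0.00, -0.0, 0.0, -0.0, -0.0], [0.01, -0.00, 0.0, -0.00, -0.0], [-0.01, 0.01, -0.0, 0.00, 0.0], [0.00, -0.00, 0.00, -0.00, -0.0]] + [[-0.05, 0.01, 0.02, 0.01, -0.00], [-1.38, 0.21, 0.59, 0.17, -0.13], [-1.04, 0.16, 0.44, 0.13, -0.09], [1.58, -0.24, -0.67, -0.2, 0.14], [0.14, -0.02, -0.06, -0.02, 0.01]] + [[0.32,0.11,-0.20,-0.03,0.04], [1.55,0.54,-0.96,-0.13,0.17], [0.53,0.18,-0.32,-0.04,0.06], [-1.32,-0.46,0.82,0.11,-0.15], [-0.21,-0.07,0.13,0.02,-0.02]]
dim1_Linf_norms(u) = [0.26, 0.75, 0.44, 0.86, 0.76]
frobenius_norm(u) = 1.93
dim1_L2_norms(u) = [0.41, 0.86, 0.73, 0.96, 1.17]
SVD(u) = [[-0.14, 0.20, -0.34, 0.31, -0.85], [-0.11, 0.74, -0.53, -0.00, 0.4], [-0.33, 0.21, 0.16, -0.87, -0.27], [-0.43, -0.60, -0.64, -0.14, 0.14], [-0.82, 0.10, 0.4, 0.36, 0.13]] @ diag([1.3573078279404707, 1.039849580830929, 0.6550579078018333, 0.6079696302121237, 0.0006128811308949259]) @ [[-0.18, -0.17, -0.35, -0.37, -0.82],  [0.34, 0.87, -0.09, 0.18, -0.29],  [0.08, -0.16, 0.82, 0.29, -0.47],  [0.91, -0.37, -0.15, -0.07, -0.03],  [-0.09, -0.23, -0.42, 0.86, -0.14]]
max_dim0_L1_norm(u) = 2.15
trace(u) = 2.06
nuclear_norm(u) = 3.66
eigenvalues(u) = [1.34, -0.33, 0.0, 0.42, 0.62]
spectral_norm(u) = 1.36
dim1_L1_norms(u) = [0.83, 1.46, 1.6, 1.51, 2.43]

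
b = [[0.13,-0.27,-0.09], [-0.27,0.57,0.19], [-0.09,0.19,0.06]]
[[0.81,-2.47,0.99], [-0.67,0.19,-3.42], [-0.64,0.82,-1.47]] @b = [[0.68, -1.44, -0.48], [0.17, -0.36, -0.11], [-0.17, 0.36, 0.13]]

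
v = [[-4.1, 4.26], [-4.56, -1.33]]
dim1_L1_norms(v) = [8.36, 5.89]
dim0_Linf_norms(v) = [4.56, 4.26]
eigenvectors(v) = [[-0.22+0.66j, -0.22-0.66j], [-0.72+0.00j, (-0.72-0j)]]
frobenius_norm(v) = 7.58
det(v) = 24.88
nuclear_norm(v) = 10.36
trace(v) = -5.43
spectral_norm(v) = 6.57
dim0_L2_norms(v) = [6.13, 4.46]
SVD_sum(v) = [[-4.99, 2.44], [-3.15, 1.54]] + [[0.89, 1.82], [-1.41, -2.87]]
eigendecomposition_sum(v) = [[-2.05+1.64j,(2.13+1.38j)],[(-2.28-1.48j),-0.66+2.54j]] + [[-2.05-1.64j, (2.13-1.38j)], [(-2.28+1.48j), (-0.66-2.54j)]]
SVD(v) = [[-0.85,-0.53], [-0.53,0.85]] @ diag([6.5718368438192964, 3.7856387173394164]) @ [[0.90, -0.44], [-0.44, -0.90]]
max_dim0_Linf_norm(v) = 4.56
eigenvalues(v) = [(-2.72+4.18j), (-2.72-4.18j)]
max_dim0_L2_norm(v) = 6.13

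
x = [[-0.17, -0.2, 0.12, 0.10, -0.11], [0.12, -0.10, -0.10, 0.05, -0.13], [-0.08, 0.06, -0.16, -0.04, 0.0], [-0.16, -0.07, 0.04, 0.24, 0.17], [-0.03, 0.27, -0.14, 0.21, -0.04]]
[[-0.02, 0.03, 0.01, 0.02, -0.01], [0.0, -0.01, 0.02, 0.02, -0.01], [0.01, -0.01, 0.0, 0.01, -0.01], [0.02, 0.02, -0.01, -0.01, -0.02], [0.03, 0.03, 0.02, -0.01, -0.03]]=x @ [[0.03, -0.07, 0.01, -0.04, 0.03], [0.02, 0.09, 0.01, -0.07, -0.02], [-0.09, 0.12, -0.03, -0.06, 0.05], [0.08, 0.09, 0.05, -0.02, -0.08], [0.08, -0.08, -0.13, -0.08, 0.02]]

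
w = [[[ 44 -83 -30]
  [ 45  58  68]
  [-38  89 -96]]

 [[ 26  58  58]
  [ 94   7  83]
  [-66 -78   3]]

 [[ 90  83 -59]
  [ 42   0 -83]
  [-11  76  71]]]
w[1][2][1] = -78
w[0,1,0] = 45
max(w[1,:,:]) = 94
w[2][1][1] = 0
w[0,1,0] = 45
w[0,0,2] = -30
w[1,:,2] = [58, 83, 3]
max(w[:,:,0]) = 94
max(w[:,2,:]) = 89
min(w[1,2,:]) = -78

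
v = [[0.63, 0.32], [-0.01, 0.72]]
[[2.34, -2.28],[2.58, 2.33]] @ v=[[1.50, -0.89], [1.6, 2.50]]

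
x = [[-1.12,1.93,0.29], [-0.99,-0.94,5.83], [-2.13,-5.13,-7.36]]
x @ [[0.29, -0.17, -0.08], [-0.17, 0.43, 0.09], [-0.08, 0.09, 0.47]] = [[-0.68,1.05,0.40], [-0.59,0.29,2.73], [0.84,-2.51,-3.75]]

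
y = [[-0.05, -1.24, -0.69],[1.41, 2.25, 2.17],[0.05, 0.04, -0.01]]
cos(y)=[[1.65, 1.19, 1.07], [-1.38, -0.58, -1.74], [-0.03, -0.02, 0.97]]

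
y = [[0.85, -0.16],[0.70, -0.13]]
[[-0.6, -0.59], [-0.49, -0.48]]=y @ [[-0.68, -0.61], [0.14, 0.44]]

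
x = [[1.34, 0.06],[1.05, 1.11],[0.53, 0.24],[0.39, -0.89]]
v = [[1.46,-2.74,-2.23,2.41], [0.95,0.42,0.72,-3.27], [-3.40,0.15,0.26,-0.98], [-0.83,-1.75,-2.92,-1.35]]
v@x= [[-1.16, -5.63], [0.82, 3.61], [-4.64, 0.9], [-5.02, -1.49]]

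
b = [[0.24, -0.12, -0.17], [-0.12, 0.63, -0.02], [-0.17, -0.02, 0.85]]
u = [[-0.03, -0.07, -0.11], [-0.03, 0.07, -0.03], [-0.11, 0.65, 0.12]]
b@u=[[0.02, -0.14, -0.04], [-0.01, 0.04, -0.01], [-0.09, 0.56, 0.12]]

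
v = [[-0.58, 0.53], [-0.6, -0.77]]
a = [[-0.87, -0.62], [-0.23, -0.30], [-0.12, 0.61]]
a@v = [[0.88, 0.02],[0.31, 0.11],[-0.30, -0.53]]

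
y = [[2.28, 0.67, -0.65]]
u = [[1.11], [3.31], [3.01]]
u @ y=[[2.53, 0.74, -0.72], [7.55, 2.22, -2.15], [6.86, 2.02, -1.96]]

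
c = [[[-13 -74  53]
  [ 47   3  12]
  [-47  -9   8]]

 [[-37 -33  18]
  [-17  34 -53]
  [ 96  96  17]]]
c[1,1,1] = 34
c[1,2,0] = 96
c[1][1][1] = 34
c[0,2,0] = -47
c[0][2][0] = -47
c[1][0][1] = -33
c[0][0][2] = 53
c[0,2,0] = -47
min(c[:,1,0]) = -17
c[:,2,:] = [[-47, -9, 8], [96, 96, 17]]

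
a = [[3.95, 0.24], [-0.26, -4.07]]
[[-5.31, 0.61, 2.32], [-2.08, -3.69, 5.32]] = a@[[-1.38,0.1,0.67], [0.6,0.9,-1.35]]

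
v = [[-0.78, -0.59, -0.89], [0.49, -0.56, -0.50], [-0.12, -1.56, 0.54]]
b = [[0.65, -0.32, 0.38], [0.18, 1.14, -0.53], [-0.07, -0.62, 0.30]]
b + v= [[-0.13, -0.91, -0.51], [0.67, 0.58, -1.03], [-0.19, -2.18, 0.84]]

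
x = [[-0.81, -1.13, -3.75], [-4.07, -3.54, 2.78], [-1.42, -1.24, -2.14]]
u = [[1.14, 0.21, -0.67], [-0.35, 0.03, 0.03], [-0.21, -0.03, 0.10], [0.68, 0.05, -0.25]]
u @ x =[[-0.83,-1.20,-2.26], [0.12,0.25,1.33], [0.15,0.22,0.49], [-0.40,-0.64,-1.88]]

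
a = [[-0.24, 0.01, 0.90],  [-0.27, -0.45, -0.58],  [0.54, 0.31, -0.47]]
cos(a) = [[0.75, -0.12, 0.30], [0.06, 0.99, -0.14], [0.21, 0.13, 0.76]]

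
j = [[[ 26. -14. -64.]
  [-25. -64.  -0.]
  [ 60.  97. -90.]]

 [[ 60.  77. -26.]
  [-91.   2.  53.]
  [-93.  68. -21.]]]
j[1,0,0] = 60.0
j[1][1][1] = 2.0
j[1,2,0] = -93.0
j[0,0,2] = -64.0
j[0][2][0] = 60.0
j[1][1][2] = 53.0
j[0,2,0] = 60.0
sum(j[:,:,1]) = 166.0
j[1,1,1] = 2.0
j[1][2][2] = -21.0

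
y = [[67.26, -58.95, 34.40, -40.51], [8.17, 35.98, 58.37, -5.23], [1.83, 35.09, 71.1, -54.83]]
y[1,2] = 58.37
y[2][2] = 71.1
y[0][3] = -40.51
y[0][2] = 34.4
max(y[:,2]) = 71.1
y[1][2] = 58.37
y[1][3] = -5.23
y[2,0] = 1.83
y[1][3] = -5.23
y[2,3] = -54.83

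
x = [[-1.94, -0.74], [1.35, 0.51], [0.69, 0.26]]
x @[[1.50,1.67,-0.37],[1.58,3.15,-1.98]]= [[-4.08, -5.57, 2.18],[2.83, 3.86, -1.51],[1.45, 1.97, -0.77]]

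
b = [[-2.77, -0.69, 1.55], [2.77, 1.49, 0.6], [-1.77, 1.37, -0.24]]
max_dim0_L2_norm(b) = 4.3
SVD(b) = [[-0.68, -0.01, -0.73], [0.66, -0.43, -0.62], [-0.30, -0.9, 0.3]] @ diag([4.434616926920462, 1.921205152337263, 1.5858888593162122]) @ [[0.96, 0.23, -0.13], [0.23, -0.97, -0.03], [-0.14, -0.0, -0.99]]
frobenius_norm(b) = 5.09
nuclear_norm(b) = 7.94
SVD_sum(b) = [[-2.92, -0.71, 0.40], [2.83, 0.69, -0.39], [-1.3, -0.32, 0.18]] + [[-0.0, 0.02, 0.00], [-0.19, 0.8, 0.02], [-0.41, 1.69, 0.05]] + [[0.16,0.00,1.15], [0.13,0.00,0.97], [-0.06,-0.0,-0.47]]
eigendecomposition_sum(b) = [[(-1.4+0.49j), -0.38-0.40j, (0.76+0.64j)], [(1.1+0.48j), 0.01+0.45j, (-0.1-0.8j)], [(-1.05-1.23j), 0.25-0.54j, -0.35+1.02j]] + [[-1.40-0.49j,-0.38+0.40j,(0.76-0.64j)],[(1.1-0.48j),(0.01-0.45j),-0.10+0.80j],[(-1.05+1.23j),(0.25+0.54j),-0.35-1.02j]] + [[0.03+0.00j,0.07+0.00j,0.04+0.00j], [0.56+0.00j,1.47+0.00j,0.80+0.00j], [0.33+0.00j,0.86+0.00j,0.47+0.00j]]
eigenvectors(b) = [[(-0.21+0.55j), -0.21-0.55j, 0.04+0.00j], [0.43-0.21j, (0.43+0.21j), (0.86+0j)], [(-0.65+0j), -0.65-0.00j, (0.5+0j)]]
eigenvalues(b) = [(-1.74+1.96j), (-1.74-1.96j), (1.97+0j)]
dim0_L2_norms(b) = [4.3, 2.14, 1.68]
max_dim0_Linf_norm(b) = 2.77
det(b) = 13.51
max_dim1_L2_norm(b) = 3.25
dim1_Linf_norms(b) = [2.77, 2.77, 1.77]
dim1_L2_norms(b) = [3.25, 3.2, 2.25]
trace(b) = -1.52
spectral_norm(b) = 4.43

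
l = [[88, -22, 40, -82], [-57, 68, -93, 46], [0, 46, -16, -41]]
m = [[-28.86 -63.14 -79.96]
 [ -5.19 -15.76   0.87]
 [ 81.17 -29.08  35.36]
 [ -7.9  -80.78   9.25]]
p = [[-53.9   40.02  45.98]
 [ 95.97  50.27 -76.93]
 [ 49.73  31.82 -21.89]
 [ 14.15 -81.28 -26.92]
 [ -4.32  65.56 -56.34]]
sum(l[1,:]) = -36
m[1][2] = 0.87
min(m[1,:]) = -15.76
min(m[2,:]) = -29.08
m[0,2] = -79.96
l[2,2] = -16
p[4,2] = -56.34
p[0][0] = -53.9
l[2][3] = -41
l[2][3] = -41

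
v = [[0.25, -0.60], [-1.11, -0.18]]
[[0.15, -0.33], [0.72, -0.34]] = v @ [[-0.57, 0.20], [-0.48, 0.63]]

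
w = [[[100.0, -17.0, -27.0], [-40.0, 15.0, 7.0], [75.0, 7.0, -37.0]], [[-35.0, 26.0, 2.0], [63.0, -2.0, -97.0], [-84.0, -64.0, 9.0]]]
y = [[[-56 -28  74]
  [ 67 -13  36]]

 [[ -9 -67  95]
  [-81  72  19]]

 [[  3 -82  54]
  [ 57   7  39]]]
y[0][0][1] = -28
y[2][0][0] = 3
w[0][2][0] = 75.0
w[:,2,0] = [75.0, -84.0]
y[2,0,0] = 3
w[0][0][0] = 100.0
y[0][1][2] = 36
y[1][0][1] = -67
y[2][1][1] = 7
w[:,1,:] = [[-40.0, 15.0, 7.0], [63.0, -2.0, -97.0]]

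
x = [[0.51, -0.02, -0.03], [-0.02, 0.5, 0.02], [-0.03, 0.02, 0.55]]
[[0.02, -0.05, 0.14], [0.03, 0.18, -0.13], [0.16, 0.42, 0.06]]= x @ [[0.05, -0.04, 0.28], [0.06, 0.33, -0.25], [0.29, 0.75, 0.14]]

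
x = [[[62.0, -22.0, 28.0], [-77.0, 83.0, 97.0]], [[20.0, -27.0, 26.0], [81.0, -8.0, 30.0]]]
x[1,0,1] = -27.0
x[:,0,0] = [62.0, 20.0]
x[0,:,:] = [[62.0, -22.0, 28.0], [-77.0, 83.0, 97.0]]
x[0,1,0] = -77.0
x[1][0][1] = -27.0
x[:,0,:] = [[62.0, -22.0, 28.0], [20.0, -27.0, 26.0]]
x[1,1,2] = 30.0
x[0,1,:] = [-77.0, 83.0, 97.0]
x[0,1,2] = 97.0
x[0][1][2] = 97.0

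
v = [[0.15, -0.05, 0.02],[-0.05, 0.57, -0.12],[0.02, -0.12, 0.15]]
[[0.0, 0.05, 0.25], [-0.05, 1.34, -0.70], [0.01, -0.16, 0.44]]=v @ [[-0.02,1.10,1.17], [-0.09,2.64,-0.64], [-0.01,0.93,2.29]]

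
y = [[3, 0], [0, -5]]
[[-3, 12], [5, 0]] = y@[[-1, 4], [-1, 0]]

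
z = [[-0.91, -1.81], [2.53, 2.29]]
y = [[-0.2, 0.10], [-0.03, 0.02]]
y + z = [[-1.11,-1.71], [2.50,2.31]]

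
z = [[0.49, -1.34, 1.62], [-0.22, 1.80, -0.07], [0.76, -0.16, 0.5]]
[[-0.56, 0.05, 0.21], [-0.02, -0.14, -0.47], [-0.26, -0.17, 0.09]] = z@[[-0.13, -0.26, 0.15], [-0.04, -0.11, -0.25], [-0.34, 0.02, -0.12]]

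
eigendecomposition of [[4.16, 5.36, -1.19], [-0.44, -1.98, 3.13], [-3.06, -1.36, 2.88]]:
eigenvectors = [[-0.36-0.46j, (-0.36+0.46j), 0.64+0.00j], [0.38-0.11j, (0.38+0.11j), -0.74+0.00j], [(0.71+0j), 0.71-0.00j, (0.18+0j)]]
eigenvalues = [(3.71+2.19j), (3.71-2.19j), (-2.37+0j)]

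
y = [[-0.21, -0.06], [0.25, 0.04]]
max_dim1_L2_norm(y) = 0.25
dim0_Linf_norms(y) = [0.25, 0.06]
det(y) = 0.01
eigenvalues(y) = [-0.11, -0.06]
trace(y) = -0.17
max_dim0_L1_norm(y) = 0.46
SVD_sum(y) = [[-0.21,-0.05], [0.25,0.05]] + [[0.00, -0.01], [0.0, -0.01]]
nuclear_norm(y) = 0.35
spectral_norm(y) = 0.33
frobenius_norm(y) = 0.33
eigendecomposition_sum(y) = [[-0.33, -0.13], [0.55, 0.22]] + [[0.12, 0.07],[-0.30, -0.18]]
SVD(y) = [[-0.65,0.76], [0.76,0.65]] @ diag([0.33377987997771275, 0.01977351061556107]) @ [[0.98, 0.21], [0.21, -0.98]]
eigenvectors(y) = [[-0.51, 0.37], [0.86, -0.93]]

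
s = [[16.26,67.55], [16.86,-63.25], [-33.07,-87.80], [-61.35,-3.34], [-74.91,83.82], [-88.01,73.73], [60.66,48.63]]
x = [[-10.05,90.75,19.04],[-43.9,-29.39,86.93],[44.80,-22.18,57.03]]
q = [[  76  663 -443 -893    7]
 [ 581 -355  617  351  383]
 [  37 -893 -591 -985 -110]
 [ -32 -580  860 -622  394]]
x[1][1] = -29.39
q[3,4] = 394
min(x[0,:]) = -10.05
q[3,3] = -622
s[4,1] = 83.82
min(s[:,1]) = -87.8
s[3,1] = -3.34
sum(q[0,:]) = -590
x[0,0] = -10.05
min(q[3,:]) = -622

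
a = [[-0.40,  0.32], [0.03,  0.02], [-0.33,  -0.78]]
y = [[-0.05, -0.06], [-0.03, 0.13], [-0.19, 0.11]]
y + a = [[-0.45, 0.26], [0.0, 0.15], [-0.52, -0.67]]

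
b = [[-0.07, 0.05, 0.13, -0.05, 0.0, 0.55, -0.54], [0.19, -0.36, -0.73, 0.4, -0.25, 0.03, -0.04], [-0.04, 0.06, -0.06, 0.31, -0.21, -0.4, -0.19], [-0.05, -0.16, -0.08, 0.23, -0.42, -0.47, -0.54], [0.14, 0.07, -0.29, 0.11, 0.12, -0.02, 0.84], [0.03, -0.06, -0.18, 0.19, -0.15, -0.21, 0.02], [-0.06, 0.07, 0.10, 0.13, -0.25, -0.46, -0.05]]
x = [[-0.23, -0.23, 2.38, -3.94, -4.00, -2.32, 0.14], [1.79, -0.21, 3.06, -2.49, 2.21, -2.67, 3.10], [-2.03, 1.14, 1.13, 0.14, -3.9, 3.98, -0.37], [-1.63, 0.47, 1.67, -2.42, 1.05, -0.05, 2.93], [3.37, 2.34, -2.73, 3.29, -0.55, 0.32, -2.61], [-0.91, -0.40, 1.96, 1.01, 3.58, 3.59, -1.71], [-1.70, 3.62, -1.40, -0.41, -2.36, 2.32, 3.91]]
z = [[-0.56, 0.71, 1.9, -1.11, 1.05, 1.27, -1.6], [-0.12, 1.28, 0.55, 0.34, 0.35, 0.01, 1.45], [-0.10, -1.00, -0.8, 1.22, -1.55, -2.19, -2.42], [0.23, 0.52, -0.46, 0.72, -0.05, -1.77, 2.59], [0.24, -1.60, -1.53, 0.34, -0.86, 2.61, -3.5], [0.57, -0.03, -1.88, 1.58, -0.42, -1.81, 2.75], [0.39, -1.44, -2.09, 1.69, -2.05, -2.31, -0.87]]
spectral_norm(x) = 9.83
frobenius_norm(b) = 1.99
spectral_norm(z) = 7.14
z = x @ b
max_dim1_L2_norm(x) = 6.66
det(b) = -0.00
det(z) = -0.00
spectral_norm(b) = 1.30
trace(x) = 5.22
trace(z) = -2.90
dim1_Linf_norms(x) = [4.0, 3.1, 3.98, 2.93, 3.37, 3.59, 3.91]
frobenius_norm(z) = 10.21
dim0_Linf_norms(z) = [0.57, 1.6, 2.09, 1.69, 2.05, 2.61, 3.5]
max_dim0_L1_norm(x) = 17.65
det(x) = 1383.05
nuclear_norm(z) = 18.07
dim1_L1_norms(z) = [8.2, 4.1, 9.28, 6.34, 10.68, 9.04, 10.84]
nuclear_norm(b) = 3.73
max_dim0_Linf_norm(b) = 0.84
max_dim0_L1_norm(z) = 15.18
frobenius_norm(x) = 16.23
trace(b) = -0.40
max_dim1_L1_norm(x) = 15.72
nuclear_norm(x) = 35.58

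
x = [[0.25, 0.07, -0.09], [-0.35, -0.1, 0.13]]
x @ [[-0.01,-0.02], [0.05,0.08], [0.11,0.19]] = [[-0.01,-0.02], [0.01,0.02]]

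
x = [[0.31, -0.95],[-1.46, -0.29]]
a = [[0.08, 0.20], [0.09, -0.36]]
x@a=[[-0.06, 0.4],[-0.14, -0.19]]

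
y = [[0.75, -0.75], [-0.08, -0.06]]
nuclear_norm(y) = 1.16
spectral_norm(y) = 1.06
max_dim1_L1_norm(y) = 1.5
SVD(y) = [[-1.0, 0.01], [0.01, 1.00]] @ diag([1.0607552767789437, 0.09898607369537649]) @ [[-0.71, 0.71], [-0.71, -0.71]]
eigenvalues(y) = [0.82, -0.13]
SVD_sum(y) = [[0.75, -0.75],[-0.01, 0.01]] + [[-0.00, -0.00], [-0.07, -0.07]]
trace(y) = 0.69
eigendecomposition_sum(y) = [[0.76, -0.65], [-0.07, 0.06]] + [[-0.01, -0.10], [-0.01, -0.12]]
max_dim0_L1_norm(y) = 0.83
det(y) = -0.10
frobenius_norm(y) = 1.07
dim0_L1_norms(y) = [0.83, 0.81]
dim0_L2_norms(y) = [0.75, 0.75]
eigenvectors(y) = [[1.00, 0.65], [-0.09, 0.76]]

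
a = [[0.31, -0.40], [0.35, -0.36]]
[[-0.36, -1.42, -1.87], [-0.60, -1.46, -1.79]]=a @ [[-4.00, -2.51, -1.53], [-2.21, 1.61, 3.48]]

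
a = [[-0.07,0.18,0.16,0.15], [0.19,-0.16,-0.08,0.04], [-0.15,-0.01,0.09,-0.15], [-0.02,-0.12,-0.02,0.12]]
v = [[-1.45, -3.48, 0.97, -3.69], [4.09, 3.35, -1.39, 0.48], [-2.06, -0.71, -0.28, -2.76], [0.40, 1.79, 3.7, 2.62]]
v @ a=[[-0.63, 0.73, 0.21, -0.94], [0.55, 0.16, 0.25, 1.01], [0.11, 0.08, -0.24, -0.63], [-0.3, -0.57, 0.2, -0.11]]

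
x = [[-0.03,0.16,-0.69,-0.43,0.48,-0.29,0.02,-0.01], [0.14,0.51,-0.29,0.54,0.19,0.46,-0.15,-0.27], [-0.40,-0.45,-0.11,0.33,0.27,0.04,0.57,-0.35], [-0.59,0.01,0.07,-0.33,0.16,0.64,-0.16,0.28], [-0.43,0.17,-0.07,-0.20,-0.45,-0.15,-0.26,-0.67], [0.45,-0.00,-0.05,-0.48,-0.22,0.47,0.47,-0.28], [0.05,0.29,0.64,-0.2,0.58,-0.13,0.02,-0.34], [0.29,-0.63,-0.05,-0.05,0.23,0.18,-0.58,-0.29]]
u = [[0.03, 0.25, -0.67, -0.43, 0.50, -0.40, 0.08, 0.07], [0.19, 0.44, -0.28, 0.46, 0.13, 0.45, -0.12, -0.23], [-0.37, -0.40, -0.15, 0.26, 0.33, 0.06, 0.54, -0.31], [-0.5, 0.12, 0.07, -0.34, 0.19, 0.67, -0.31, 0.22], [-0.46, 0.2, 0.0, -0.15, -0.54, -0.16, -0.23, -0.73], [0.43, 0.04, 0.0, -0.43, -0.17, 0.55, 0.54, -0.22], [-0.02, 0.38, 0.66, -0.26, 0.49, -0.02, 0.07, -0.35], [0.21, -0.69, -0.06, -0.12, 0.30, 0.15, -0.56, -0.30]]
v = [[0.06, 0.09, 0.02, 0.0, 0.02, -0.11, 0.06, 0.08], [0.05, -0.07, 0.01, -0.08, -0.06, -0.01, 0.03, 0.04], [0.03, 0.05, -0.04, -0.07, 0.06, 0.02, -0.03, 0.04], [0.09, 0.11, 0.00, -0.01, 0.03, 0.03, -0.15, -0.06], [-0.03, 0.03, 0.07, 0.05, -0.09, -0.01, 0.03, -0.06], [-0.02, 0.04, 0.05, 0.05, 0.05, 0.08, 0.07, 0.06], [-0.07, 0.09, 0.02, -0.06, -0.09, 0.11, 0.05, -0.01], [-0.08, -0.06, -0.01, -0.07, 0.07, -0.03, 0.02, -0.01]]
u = v + x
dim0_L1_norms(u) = [2.21, 2.52, 1.89, 2.45, 2.65, 2.46, 2.45, 2.43]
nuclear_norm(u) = 8.00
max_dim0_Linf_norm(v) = 0.15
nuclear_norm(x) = 8.00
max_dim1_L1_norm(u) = 2.47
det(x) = 1.00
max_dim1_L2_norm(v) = 0.22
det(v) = -0.00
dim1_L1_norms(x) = [2.11, 2.55, 2.52, 2.24, 2.4, 2.42, 2.25, 2.3]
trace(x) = -0.21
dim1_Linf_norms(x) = [0.69, 0.54, 0.57, 0.64, 0.67, 0.48, 0.64, 0.63]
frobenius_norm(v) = 0.48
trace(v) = -0.03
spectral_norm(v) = 0.25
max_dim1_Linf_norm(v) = 0.15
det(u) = 0.94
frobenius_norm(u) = 2.85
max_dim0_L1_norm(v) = 0.54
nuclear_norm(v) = 1.18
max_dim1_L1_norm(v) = 0.5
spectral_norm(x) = 1.01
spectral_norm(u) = 1.18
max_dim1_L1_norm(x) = 2.55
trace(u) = -0.24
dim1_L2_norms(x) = [1.0, 1.0, 1.0, 1.0, 1.0, 1.0, 1.0, 1.0]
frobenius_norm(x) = 2.83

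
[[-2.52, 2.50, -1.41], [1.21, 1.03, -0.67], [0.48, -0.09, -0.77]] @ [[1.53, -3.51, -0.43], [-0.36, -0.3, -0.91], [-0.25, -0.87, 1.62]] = [[-4.40, 9.32, -3.48], [1.65, -3.97, -2.54], [0.96, -0.99, -1.37]]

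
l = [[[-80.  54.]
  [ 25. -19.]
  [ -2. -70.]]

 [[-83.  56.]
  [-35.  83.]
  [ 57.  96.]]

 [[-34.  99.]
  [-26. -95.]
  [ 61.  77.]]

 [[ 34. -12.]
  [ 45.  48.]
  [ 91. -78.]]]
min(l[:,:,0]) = -83.0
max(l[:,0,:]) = 99.0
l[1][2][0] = 57.0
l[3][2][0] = 91.0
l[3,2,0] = 91.0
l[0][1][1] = -19.0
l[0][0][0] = -80.0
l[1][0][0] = -83.0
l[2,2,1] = 77.0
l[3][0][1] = -12.0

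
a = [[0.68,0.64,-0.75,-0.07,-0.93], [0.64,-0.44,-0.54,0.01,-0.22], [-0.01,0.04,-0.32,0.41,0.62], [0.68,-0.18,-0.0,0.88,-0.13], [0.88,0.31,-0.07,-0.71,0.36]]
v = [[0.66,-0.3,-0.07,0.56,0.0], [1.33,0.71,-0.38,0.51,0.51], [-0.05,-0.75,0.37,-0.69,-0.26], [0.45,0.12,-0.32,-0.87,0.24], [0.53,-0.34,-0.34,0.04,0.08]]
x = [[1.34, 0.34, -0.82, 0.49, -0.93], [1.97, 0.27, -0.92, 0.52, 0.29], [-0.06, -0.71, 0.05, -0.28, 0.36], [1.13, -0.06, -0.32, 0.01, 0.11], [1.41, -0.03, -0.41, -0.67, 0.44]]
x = a + v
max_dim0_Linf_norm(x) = 1.97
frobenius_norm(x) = 3.71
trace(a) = 1.16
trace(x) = 2.11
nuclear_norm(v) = 4.61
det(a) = 0.96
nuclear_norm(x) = 6.11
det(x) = -0.25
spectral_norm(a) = 1.77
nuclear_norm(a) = 5.38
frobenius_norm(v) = 2.58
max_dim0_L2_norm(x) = 2.99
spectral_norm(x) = 3.29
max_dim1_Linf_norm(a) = 0.93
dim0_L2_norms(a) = [1.45, 0.86, 0.98, 1.2, 1.2]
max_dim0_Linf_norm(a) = 0.93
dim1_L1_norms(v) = [1.59, 3.44, 2.12, 2.0, 1.33]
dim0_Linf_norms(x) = [1.97, 0.71, 0.92, 0.67, 0.93]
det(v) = -0.02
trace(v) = 0.95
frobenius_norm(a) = 2.59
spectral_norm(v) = 2.01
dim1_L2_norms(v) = [0.92, 1.71, 1.12, 1.06, 0.72]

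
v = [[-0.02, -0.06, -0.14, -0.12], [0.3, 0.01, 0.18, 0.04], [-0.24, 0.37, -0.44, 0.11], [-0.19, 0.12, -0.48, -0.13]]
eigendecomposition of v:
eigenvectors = [[0.24+0.00j, -0.22+0.40j, -0.22-0.40j, (0.17+0j)], [(-0.32+0j), 0.55+0.00j, 0.55-0.00j, (-0.56+0j)], [0.56+0.00j, (0.43-0.26j), 0.43+0.26j, (-0.39+0j)], [0.72+0.00j, -0.14+0.46j, (-0.14-0.46j), 0.71+0.00j]]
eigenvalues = [(-0.62+0j), (0.02+0.17j), (0.02-0.17j), (-0.01+0j)]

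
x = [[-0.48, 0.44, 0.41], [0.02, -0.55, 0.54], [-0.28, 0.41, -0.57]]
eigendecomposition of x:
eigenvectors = [[-0.08+0.00j,  -0.84+0.00j,  (-0.84-0j)], [0.73+0.00j,  -0.37-0.25j,  (-0.37+0.25j)], [(-0.67+0j),  (-0.02-0.32j),  (-0.02+0.32j)]]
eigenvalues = [(-1.05+0j), (-0.28+0.29j), (-0.28-0.29j)]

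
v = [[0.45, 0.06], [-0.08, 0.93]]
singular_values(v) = [0.93, 0.45]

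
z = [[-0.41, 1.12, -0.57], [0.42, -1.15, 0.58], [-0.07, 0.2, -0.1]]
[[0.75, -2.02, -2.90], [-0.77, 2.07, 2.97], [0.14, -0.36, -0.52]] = z@[[0.81, -0.86, -0.82], [1.65, -1.86, -1.96], [1.35, 0.5, 1.83]]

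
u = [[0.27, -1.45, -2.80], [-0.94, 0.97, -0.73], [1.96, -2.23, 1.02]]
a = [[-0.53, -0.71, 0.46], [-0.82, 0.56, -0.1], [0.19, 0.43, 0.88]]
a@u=[[1.43, -0.95, 2.47], [-0.94, 1.96, 1.79], [1.37, -1.82, 0.05]]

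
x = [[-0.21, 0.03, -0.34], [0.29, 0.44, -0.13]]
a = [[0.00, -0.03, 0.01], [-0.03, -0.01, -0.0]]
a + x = [[-0.21, 0.0, -0.33], [0.26, 0.43, -0.13]]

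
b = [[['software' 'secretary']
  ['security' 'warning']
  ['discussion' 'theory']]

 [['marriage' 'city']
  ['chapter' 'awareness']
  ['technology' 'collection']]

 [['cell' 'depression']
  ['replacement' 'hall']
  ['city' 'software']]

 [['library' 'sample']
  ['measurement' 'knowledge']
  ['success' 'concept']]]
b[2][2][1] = 'software'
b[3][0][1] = 'sample'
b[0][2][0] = 'discussion'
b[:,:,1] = [['secretary', 'warning', 'theory'], ['city', 'awareness', 'collection'], ['depression', 'hall', 'software'], ['sample', 'knowledge', 'concept']]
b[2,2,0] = 'city'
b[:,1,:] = [['security', 'warning'], ['chapter', 'awareness'], ['replacement', 'hall'], ['measurement', 'knowledge']]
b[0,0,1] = 'secretary'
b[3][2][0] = 'success'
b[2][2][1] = 'software'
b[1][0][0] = 'marriage'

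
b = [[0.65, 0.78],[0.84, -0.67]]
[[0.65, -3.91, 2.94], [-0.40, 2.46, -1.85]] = b@[[0.11, -0.64, 0.48], [0.74, -4.48, 3.37]]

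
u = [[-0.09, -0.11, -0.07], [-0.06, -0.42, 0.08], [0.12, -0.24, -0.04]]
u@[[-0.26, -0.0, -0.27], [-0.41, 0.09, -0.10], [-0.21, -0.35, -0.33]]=[[0.08,0.01,0.06], [0.17,-0.07,0.03], [0.08,-0.01,0.0]]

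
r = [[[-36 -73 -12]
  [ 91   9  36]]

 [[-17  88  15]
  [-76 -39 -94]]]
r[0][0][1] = -73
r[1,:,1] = [88, -39]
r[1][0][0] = -17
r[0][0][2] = -12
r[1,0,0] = -17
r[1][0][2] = 15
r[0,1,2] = 36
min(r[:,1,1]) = -39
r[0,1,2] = 36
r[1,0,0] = -17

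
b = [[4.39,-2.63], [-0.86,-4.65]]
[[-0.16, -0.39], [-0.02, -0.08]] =b@[[-0.03, -0.07], [0.01, 0.03]]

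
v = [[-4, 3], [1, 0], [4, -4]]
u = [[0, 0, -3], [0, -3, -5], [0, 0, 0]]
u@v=[[-12, 12], [-23, 20], [0, 0]]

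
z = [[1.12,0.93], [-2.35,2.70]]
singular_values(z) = [3.58, 1.46]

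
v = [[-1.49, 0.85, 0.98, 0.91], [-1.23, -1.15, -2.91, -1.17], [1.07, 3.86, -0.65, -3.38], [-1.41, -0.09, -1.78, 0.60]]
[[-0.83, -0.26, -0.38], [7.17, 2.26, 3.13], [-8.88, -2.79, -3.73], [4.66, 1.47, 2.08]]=v @ [[-1.14, -0.36, -0.47], [-1.81, -0.57, -0.74], [-1.46, -0.46, -0.68], [0.48, 0.15, 0.24]]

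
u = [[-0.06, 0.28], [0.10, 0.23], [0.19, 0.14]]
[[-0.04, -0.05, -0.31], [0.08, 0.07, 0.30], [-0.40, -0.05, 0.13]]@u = [[-0.06, -0.07],[0.06, 0.08],[0.04, -0.11]]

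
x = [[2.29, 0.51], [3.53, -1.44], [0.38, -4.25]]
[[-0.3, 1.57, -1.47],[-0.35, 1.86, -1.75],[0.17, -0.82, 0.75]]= x@ [[-0.12,  0.63,  -0.59],[-0.05,  0.25,  -0.23]]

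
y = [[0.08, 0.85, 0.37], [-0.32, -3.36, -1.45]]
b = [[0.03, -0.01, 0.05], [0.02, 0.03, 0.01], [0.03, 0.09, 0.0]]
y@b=[[0.03, 0.06, 0.01], [-0.12, -0.23, -0.05]]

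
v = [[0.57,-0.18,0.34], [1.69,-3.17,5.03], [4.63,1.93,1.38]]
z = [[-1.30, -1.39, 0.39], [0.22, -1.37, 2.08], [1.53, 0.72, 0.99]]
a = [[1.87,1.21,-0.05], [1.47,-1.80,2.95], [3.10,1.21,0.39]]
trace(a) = 0.46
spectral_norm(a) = 4.29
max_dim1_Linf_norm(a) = 3.1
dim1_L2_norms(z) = [1.94, 2.5, 1.96]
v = z + a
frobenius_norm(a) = 5.50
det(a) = 2.02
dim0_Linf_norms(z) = [1.53, 1.39, 2.08]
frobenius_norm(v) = 8.11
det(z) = 0.47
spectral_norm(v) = 6.58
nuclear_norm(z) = 5.32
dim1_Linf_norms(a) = [1.87, 2.95, 3.1]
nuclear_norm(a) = 7.87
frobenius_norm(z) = 3.72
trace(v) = -1.22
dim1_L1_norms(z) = [3.08, 3.67, 3.24]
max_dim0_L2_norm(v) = 5.23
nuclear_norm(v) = 11.50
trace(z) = -1.68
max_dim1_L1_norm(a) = 6.22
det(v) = -5.70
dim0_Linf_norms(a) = [3.1, 1.8, 2.95]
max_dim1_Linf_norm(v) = 5.03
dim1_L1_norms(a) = [3.13, 6.22, 4.7]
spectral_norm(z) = 2.78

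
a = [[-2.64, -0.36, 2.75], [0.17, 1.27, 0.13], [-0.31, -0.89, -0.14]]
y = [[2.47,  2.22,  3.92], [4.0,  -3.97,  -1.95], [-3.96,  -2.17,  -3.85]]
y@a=[[-7.36, -1.56, 6.53], [-10.63, -4.75, 10.76], [11.28, 2.10, -10.63]]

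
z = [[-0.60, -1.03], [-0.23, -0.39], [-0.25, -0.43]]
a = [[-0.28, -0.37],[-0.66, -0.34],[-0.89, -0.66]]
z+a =[[-0.88,-1.40], [-0.89,-0.73], [-1.14,-1.09]]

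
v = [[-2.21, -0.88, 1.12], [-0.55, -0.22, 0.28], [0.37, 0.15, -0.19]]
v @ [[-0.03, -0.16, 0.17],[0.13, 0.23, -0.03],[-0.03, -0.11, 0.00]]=[[-0.08, 0.03, -0.35], [-0.02, 0.01, -0.09], [0.01, -0.00, 0.06]]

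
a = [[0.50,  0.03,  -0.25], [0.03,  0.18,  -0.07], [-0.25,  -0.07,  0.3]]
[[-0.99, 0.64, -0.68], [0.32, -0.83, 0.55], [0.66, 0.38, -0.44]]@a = [[-0.31, 0.13, -0.00],[-0.00, -0.18, 0.14],[0.45, 0.12, -0.32]]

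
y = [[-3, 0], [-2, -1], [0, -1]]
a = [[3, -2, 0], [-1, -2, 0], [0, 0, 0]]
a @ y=[[-5, 2], [7, 2], [0, 0]]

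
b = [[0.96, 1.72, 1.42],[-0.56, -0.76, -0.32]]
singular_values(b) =[2.61, 0.29]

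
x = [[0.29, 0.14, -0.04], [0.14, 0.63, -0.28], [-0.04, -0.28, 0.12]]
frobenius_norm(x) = 0.83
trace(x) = 1.04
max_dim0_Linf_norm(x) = 0.63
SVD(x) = [[-0.27, 0.96, -0.07], [-0.88, -0.22, 0.42], [0.38, 0.18, 0.91]] @ diag([0.7949486701218826, 0.25025885313604385, 0.005207523257926748]) @ [[-0.27,  -0.88,  0.38], [0.96,  -0.22,  0.18], [0.07,  -0.42,  -0.91]]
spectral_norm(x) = 0.79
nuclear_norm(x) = 1.05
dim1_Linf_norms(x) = [0.29, 0.63, 0.28]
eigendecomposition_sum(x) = [[0.06, 0.19, -0.08], [0.19, 0.62, -0.27], [-0.08, -0.27, 0.12]] + [[0.23, -0.05, 0.04], [-0.05, 0.01, -0.01], [0.04, -0.01, 0.01]] + [[-0.00, 0.00, 0.00], [0.0, -0.00, -0.0], [0.00, -0.00, -0.00]]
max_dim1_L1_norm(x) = 1.05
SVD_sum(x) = [[0.06, 0.19, -0.08], [0.19, 0.62, -0.27], [-0.08, -0.27, 0.12]] + [[0.23, -0.05, 0.04], [-0.05, 0.01, -0.01], [0.04, -0.01, 0.01]] + [[-0.00, 0.0, 0.00], [0.00, -0.0, -0.0], [0.0, -0.00, -0.00]]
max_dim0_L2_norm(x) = 0.7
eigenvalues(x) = [0.79, 0.25, -0.01]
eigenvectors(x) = [[0.27, 0.96, -0.07], [0.88, -0.22, 0.42], [-0.38, 0.18, 0.91]]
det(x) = -0.00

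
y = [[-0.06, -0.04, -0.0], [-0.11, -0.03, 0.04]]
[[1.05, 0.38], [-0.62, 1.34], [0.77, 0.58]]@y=[[-0.10, -0.05, 0.02], [-0.11, -0.02, 0.05], [-0.11, -0.05, 0.02]]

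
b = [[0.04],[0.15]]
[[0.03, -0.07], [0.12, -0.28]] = b @ [[0.77, -1.85]]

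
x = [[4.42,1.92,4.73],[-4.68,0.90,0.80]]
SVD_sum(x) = [[5.4, 1.16, 3.44], [-2.74, -0.59, -1.74]] + [[-0.98, 0.76, 1.29], [-1.94, 1.49, 2.54]]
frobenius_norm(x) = 8.30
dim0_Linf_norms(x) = [4.68, 1.92, 4.73]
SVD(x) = [[-0.89, 0.45],[0.45, 0.89]] @ diag([7.299798427882598, 3.9574035569149055]) @ [[-0.83, -0.18, -0.53], [-0.55, 0.42, 0.72]]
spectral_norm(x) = 7.30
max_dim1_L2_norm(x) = 6.75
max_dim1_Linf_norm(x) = 4.73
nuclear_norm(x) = 11.26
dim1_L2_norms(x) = [6.75, 4.83]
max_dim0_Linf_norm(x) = 4.73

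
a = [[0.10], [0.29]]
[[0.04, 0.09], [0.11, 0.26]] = a @ [[0.37, 0.89]]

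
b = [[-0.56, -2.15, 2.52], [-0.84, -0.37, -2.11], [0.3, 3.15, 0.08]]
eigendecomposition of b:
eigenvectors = [[0.94+0.00j,0.66+0.00j,(0.66-0j)], [(0.09+0j),-0.48-0.07j,(-0.48+0.07j)], [-0.32+0.00j,(-0.16+0.55j),-0.16-0.55j]]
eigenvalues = [(-1.62+0j), (0.39+2.31j), (0.39-2.31j)]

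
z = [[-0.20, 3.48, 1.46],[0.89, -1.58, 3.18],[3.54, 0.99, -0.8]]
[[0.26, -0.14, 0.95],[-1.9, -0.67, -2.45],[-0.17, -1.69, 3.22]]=z @ [[-0.21, -0.49, 0.6], [0.24, -0.03, 0.58], [-0.42, -0.09, -0.65]]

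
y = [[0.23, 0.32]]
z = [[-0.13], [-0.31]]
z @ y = [[-0.03, -0.04], [-0.07, -0.1]]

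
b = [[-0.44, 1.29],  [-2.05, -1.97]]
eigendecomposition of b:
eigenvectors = [[(-0.29-0.55j), (-0.29+0.55j)], [0.78+0.00j, (0.78-0j)]]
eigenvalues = [(-1.2+1.44j), (-1.2-1.44j)]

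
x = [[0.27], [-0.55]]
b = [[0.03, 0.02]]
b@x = [[-0.00]]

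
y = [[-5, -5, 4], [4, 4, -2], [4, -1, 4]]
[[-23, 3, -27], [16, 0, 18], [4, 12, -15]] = y @ [[3, 1, 0], [0, 0, 3], [-2, 2, -3]]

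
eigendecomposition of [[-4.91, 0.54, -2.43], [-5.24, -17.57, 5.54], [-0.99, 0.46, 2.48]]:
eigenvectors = [[-0.05, 0.93, -0.26], [1.00, -0.34, 0.31], [-0.03, 0.14, 0.91]]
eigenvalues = [-17.46, -5.46, 2.92]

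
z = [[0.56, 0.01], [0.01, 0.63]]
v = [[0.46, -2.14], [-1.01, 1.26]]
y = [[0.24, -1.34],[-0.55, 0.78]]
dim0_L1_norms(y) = [0.79, 2.12]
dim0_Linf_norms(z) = [0.56, 0.63]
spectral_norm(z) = 0.63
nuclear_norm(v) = 3.25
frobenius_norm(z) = 0.84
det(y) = -0.55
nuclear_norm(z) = 1.19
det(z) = 0.35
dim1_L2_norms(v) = [2.19, 1.61]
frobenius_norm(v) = 2.72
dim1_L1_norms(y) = [1.58, 1.33]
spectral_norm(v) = 2.65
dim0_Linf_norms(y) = [0.55, 1.34]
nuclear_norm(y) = 1.97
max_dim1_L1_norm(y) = 1.58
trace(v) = 1.72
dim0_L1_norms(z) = [0.57, 0.64]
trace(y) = 1.02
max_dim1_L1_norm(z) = 0.64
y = v @ z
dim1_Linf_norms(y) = [1.34, 0.78]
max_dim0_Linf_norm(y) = 1.34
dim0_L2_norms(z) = [0.56, 0.63]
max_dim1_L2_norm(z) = 0.63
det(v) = -1.58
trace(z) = 1.19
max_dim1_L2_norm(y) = 1.36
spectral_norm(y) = 1.63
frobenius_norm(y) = 1.66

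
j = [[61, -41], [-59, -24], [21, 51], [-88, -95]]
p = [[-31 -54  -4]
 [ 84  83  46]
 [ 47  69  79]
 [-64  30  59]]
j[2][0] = 21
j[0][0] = 61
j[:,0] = [61, -59, 21, -88]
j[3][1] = -95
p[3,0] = -64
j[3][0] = -88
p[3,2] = 59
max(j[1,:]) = -24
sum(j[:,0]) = -65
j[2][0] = 21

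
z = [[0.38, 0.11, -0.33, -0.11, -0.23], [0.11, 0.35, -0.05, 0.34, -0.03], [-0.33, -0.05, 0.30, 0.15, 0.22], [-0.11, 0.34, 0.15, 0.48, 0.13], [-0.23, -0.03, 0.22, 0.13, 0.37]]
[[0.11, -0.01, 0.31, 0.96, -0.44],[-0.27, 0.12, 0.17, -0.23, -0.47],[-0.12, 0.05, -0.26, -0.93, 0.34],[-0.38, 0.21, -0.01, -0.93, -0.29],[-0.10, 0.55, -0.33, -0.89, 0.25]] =z@[[3.27, -0.44, 0.06, 0.1, -1.50], [-0.91, -0.29, 0.62, 1.9, 0.69], [3.42, -2.48, -0.11, -0.68, 0.19], [-0.42, 0.65, -0.24, -2.83, -1.55], [-0.21, 2.43, -0.66, -0.79, 0.23]]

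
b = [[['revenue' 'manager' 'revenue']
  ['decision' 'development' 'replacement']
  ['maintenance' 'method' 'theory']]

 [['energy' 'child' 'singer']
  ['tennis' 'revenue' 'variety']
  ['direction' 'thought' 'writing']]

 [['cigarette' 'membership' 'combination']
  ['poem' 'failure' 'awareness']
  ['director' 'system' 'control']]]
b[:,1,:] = [['decision', 'development', 'replacement'], ['tennis', 'revenue', 'variety'], ['poem', 'failure', 'awareness']]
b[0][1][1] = 'development'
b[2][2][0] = 'director'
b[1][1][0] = 'tennis'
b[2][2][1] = 'system'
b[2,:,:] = [['cigarette', 'membership', 'combination'], ['poem', 'failure', 'awareness'], ['director', 'system', 'control']]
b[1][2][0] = 'direction'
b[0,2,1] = 'method'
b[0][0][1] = 'manager'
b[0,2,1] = 'method'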